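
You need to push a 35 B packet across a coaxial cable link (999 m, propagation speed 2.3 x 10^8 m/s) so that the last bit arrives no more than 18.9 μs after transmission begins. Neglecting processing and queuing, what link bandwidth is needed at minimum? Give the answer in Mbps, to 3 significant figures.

L = 280 bits.
Propagation delay = 999 / 2.3e+08 = 4.34348 μs.
Transmission budget = 18.9 − 4.34348 = 14.5565 μs.
R ≥ L / t_tx = 280 bits / 1.45565e-05 s = 19.2 Mbps.

19.2 Mbps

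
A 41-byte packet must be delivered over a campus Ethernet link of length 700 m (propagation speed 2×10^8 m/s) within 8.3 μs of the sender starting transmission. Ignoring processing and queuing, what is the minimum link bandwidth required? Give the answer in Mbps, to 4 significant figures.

L = 328 bits.
Propagation delay = 700 / 200000000 = 3.5 μs.
Transmission budget = 8.3 − 3.5 = 4.8 μs.
R ≥ L / t_tx = 328 bits / 4.8e-06 s = 68.33 Mbps.

68.33 Mbps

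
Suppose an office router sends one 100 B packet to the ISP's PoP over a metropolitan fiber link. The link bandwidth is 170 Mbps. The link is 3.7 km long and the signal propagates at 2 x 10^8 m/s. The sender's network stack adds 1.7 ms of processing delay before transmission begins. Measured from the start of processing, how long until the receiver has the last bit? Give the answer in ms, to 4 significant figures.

1.723 ms

L = 100 × 8 = 800 bits.
Transmission delay = L/R = 800 / 170000000 = 0.00470588 ms.
Propagation delay = d/s = 3700 m / 200000000 m/s = 0.0185 ms.
Plus processing delay 1.7 ms = 1.7 ms.
Total = 1.723 ms.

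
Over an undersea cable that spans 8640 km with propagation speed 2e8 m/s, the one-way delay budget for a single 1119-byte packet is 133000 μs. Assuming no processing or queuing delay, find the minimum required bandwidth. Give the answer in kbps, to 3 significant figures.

99.7 kbps

L = 8952 bits.
Propagation delay = 8640000 / 200000000 = 43200 μs.
Transmission budget = 133000 − 43200 = 89800 μs.
R ≥ L / t_tx = 8952 bits / 0.0898 s = 99.7 kbps.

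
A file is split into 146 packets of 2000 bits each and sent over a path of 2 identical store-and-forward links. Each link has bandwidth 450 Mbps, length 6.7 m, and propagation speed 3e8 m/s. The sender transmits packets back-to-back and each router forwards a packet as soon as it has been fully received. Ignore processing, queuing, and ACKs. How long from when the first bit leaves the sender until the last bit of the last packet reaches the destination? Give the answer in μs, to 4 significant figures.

653.4 μs

Per-hop transmission t_tx = L/R = 2000/450000000 = 4.44444 μs.
Per-hop propagation t_prop = 6.7/300000000 = 0.0223333 μs.
Pipeline fill: first packet needs 2·t_tx to clear all hops; remaining 145 packets each add one t_tx.
Total = (2+146-1)·t_tx + 2·t_prop = 147·4.44444 + 2·0.0223333 = 653.4 μs.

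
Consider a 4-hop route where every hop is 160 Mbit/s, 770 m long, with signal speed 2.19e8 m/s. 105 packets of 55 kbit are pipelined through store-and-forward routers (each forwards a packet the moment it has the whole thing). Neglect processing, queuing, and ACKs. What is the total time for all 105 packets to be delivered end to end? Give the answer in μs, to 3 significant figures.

37100 μs

Per-hop transmission t_tx = L/R = 55000/160000000 = 343.75 μs.
Per-hop propagation t_prop = 770/219000000 = 3.51598 μs.
Pipeline fill: first packet needs 4·t_tx to clear all hops; remaining 104 packets each add one t_tx.
Total = (4+105-1)·t_tx + 4·t_prop = 108·343.75 + 4·3.51598 = 37100 μs.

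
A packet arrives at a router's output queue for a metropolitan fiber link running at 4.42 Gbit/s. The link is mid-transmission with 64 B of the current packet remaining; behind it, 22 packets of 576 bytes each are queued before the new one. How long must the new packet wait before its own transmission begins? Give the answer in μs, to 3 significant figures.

23.1 μs

Each queued packet: L/R = 4608/4420000000 = 1.04253 μs.
22 queued → 22.9357 μs.
Plus remaining 512 bits of current packet: 0.115837 μs.
Queuing delay = 23.1 μs.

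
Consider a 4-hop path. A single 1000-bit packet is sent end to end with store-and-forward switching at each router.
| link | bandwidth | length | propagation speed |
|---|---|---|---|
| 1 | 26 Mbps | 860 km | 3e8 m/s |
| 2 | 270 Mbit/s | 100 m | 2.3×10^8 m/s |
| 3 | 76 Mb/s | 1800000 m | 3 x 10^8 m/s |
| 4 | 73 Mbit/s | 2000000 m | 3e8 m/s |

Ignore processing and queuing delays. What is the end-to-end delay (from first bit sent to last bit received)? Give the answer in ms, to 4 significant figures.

Transmission delays (L/R per hop): 0.0384615, 0.0037037, 0.0131579, 0.0136986 ms; sum = 0.0690218 ms.
Propagation delays (d/s per hop): 2.86667, 0.000434783, 6, 6.66667 ms; sum = 15.5338 ms.
End-to-end = 15.60 ms.

15.60 ms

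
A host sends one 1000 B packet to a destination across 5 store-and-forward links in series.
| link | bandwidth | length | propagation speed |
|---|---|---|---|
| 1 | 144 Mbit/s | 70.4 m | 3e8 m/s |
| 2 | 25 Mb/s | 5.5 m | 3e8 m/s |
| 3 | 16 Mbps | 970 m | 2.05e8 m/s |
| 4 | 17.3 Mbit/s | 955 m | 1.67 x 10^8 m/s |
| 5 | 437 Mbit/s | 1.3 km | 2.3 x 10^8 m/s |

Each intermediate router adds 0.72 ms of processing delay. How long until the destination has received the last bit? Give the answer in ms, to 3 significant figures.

L = 1000 × 8 = 8000 bits.
Transmission delays (L/R per hop): 0.0555556, 0.32, 0.5, 0.462428, 0.0183066 ms; sum = 1.35629 ms.
Propagation delays (d/s per hop): 0.000234667, 1.83333e-05, 0.00473171, 0.00571856, 0.00565217 ms; sum = 0.0163554 ms.
Processing at 4 router(s): 4 × 0.72 ms = 2.88 ms.
End-to-end = 4.25 ms.

4.25 ms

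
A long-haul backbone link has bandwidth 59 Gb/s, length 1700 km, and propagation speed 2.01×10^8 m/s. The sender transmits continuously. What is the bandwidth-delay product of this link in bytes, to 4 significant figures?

62380000 bytes

Propagation delay = 1700000 / 2.01e+08 = 0.00845771 s.
BDP = R × t_prop = 59000000000 × 0.00845771 = 499005000 bits.
In bytes: 499005000/8 = 62380000 bytes.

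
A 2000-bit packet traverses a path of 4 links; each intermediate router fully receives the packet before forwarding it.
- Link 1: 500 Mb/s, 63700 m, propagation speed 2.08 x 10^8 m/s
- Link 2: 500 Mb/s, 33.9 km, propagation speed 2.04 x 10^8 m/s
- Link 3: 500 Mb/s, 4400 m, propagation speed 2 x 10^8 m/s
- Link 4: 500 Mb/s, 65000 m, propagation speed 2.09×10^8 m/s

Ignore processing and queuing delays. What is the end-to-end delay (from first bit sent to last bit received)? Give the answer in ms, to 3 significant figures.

Transmission delay per hop = L/R = 2000/500000000 = 0.004 ms; 4 hops → 0.016 ms.
Propagation delays (d/s per hop): 0.30625, 0.166176, 0.022, 0.311005 ms; sum = 0.805431 ms.
End-to-end = 0.821 ms.

0.821 ms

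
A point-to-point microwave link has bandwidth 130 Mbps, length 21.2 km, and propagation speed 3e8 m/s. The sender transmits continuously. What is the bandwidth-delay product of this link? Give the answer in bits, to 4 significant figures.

9187 bits

Propagation delay = 21200 / 300000000 = 7.06667e-05 s.
BDP = R × t_prop = 130000000 × 7.06667e-05 = 9186.67 bits.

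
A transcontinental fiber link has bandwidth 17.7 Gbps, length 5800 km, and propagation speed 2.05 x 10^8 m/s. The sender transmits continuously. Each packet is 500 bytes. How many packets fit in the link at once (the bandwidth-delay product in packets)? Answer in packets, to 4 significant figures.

125200 packets

Propagation delay = 5800000 / 2.05e+08 = 0.0282927 s.
BDP = R × t_prop = 17700000000 × 0.0282927 = 500780000 bits.
In packets of 4000 bits: 125200 packets.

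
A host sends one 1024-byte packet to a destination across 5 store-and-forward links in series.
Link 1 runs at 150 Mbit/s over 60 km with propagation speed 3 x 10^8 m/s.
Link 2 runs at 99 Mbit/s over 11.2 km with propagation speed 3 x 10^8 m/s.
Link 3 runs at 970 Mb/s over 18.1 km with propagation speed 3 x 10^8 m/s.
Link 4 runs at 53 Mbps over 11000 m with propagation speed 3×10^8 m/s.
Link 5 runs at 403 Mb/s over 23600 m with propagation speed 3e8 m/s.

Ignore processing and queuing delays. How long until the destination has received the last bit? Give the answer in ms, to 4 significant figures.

0.7337 ms

L = 1024 × 8 = 8192 bits.
Transmission delays (L/R per hop): 0.0546133, 0.0827475, 0.00844536, 0.154566, 0.0203275 ms; sum = 0.3207 ms.
Propagation delays (d/s per hop): 0.2, 0.0373333, 0.0603333, 0.0366667, 0.0786667 ms; sum = 0.413 ms.
End-to-end = 0.7337 ms.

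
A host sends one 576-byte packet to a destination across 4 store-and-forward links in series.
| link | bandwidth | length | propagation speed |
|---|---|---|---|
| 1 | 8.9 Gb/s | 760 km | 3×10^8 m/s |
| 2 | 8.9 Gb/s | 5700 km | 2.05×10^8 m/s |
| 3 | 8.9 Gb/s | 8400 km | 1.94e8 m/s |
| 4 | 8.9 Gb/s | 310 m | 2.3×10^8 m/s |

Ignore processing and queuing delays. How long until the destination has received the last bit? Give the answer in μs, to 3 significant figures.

L = 576 × 8 = 4608 bits.
Transmission delay per hop = L/R = 4608/8900000000 = 0.517753 μs; 4 hops → 2.07101 μs.
Propagation delays (d/s per hop): 2533.33, 27804.9, 43299, 1.34783 μs; sum = 73638.5 μs.
End-to-end = 73600 μs.

73600 μs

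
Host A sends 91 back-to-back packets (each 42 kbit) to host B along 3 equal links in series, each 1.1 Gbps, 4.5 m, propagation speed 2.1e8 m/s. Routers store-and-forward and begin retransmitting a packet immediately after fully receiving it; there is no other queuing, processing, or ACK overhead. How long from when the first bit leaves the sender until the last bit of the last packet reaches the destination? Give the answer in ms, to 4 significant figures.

3.551 ms

Per-hop transmission t_tx = L/R = 42000/1100000000 = 0.0381818 ms.
Per-hop propagation t_prop = 4.5/210000000 = 2.14286e-05 ms.
Pipeline fill: first packet needs 3·t_tx to clear all hops; remaining 90 packets each add one t_tx.
Total = (3+91-1)·t_tx + 3·t_prop = 93·0.0381818 + 3·2.14286e-05 = 3.551 ms.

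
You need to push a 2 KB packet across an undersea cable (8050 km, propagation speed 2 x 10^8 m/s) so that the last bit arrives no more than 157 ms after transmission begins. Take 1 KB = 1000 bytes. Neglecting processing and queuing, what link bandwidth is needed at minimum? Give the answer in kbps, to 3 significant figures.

L = 16000 bits.
Propagation delay = 8050000 / 200000000 = 40.25 ms.
Transmission budget = 157 − 40.25 = 116.75 ms.
R ≥ L / t_tx = 16000 bits / 0.11675 s = 137 kbps.

137 kbps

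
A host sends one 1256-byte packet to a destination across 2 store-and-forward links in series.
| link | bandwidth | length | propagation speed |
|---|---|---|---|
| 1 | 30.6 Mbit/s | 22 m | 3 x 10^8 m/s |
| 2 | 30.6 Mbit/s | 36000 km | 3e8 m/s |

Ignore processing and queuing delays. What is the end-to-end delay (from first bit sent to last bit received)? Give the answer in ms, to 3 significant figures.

L = 1256 × 8 = 10048 bits.
Transmission delay per hop = L/R = 10048/30600000 = 0.328366 ms; 2 hops → 0.656732 ms.
Propagation delays (d/s per hop): 7.33333e-05, 120 ms; sum = 120 ms.
End-to-end = 121 ms.

121 ms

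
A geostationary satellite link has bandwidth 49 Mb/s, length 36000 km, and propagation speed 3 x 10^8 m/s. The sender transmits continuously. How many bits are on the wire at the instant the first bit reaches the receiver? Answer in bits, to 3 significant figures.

5880000 bits

Propagation delay = 36000000 / 300000000 = 0.12 s.
BDP = R × t_prop = 49000000 × 0.12 = 5880000 bits.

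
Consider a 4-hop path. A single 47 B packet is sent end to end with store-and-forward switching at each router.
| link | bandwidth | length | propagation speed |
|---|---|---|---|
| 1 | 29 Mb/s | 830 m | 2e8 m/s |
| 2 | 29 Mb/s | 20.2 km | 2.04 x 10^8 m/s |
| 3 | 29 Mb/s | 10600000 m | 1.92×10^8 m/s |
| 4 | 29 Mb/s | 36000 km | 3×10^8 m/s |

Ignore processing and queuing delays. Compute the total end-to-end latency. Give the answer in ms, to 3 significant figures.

L = 47 × 8 = 376 bits.
Transmission delay per hop = L/R = 376/29000000 = 0.0129655 ms; 4 hops → 0.0518621 ms.
Propagation delays (d/s per hop): 0.00415, 0.0990196, 55.2083, 120 ms; sum = 175.312 ms.
End-to-end = 175 ms.

175 ms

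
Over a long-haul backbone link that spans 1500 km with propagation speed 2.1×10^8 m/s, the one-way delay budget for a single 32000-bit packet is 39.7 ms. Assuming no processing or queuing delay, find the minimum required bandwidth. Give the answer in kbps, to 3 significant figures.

Propagation delay = 1500000 / 210000000 = 7.14286 ms.
Transmission budget = 39.7 − 7.14286 = 32.5571 ms.
R ≥ L / t_tx = 32000 bits / 0.0325571 s = 983 kbps.

983 kbps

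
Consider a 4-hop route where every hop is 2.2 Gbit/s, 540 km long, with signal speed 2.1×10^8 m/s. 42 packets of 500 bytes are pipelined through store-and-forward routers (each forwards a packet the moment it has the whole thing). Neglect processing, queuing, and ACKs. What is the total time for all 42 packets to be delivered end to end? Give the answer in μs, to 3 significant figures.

Per-hop transmission t_tx = L/R = 4000/2200000000 = 1.81818 μs.
Per-hop propagation t_prop = 540000/210000000 = 2571.43 μs.
Pipeline fill: first packet needs 4·t_tx to clear all hops; remaining 41 packets each add one t_tx.
Total = (4+42-1)·t_tx + 4·t_prop = 45·1.81818 + 4·2571.43 = 10400 μs.

10400 μs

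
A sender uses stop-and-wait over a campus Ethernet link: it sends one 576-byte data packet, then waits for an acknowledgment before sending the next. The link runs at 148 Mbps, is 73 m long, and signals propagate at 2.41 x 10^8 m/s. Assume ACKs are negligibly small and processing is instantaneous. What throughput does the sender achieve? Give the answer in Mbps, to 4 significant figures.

145.2 Mbps

t_tx = L/R = 4608/148000000 = 3.11351e-05 s.
t_prop = 73/241000000 = 3.02905e-07 s; RTT = 6.05809e-07 s.
Cycle = t_tx + RTT = 3.17409e-05 s.
Throughput = L / cycle = 4608 / 3.17409e-05 = 145.2 Mbps.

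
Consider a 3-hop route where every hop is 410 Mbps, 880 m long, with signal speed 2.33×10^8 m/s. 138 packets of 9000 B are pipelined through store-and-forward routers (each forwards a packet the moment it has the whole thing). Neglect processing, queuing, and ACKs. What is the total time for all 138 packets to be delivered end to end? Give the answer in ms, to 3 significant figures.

Per-hop transmission t_tx = L/R = 72000/410000000 = 0.17561 ms.
Per-hop propagation t_prop = 880/233000000 = 0.00377682 ms.
Pipeline fill: first packet needs 3·t_tx to clear all hops; remaining 137 packets each add one t_tx.
Total = (3+138-1)·t_tx + 3·t_prop = 140·0.17561 + 3·0.00377682 = 24.6 ms.

24.6 ms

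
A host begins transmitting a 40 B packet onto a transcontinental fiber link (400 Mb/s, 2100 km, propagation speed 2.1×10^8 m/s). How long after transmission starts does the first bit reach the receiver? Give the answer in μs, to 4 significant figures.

First bit experiences only propagation delay: d/s = 2100000/210000000 = 10000 μs.

10000 μs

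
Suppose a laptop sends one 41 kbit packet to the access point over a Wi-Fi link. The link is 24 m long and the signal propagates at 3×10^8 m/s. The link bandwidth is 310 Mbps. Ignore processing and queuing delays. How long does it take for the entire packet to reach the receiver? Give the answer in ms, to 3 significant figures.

0.132 ms

L = 41000 bits.
Transmission delay = L/R = 41000 / 310000000 = 0.132258 ms.
Propagation delay = d/s = 24 m / 300000000 m/s = 8e-05 ms.
Total = 0.132 ms.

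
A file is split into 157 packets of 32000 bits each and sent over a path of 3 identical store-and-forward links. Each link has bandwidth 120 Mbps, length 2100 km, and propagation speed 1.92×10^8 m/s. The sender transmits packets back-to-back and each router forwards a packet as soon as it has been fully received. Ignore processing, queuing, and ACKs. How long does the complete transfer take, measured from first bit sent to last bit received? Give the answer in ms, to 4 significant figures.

75.21 ms

Per-hop transmission t_tx = L/R = 32000/120000000 = 0.266667 ms.
Per-hop propagation t_prop = 2100000/192000000 = 10.9375 ms.
Pipeline fill: first packet needs 3·t_tx to clear all hops; remaining 156 packets each add one t_tx.
Total = (3+157-1)·t_tx + 3·t_prop = 159·0.266667 + 3·10.9375 = 75.21 ms.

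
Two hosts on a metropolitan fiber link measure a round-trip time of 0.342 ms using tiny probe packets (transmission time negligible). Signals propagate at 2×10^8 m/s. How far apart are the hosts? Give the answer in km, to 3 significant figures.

One-way propagation = RTT/2 = 0.171 ms.
d = s × t = 200000000 × 0.000171 = 34.2 km.

34.2 km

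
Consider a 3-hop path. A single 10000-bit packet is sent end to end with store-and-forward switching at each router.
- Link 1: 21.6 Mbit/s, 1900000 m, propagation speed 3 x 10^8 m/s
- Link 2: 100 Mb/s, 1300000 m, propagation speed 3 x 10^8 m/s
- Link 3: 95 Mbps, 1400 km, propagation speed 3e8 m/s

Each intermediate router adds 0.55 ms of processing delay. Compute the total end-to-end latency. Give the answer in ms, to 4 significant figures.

17.10 ms

Transmission delays (L/R per hop): 0.462963, 0.1, 0.105263 ms; sum = 0.668226 ms.
Propagation delays (d/s per hop): 6.33333, 4.33333, 4.66667 ms; sum = 15.3333 ms.
Processing at 2 router(s): 2 × 0.55 ms = 1.1 ms.
End-to-end = 17.10 ms.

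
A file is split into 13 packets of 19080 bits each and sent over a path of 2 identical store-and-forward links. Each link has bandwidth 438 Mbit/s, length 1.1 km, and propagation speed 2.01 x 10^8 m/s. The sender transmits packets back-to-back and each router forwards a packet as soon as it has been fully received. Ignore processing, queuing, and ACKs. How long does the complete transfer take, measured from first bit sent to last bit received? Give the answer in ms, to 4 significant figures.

Per-hop transmission t_tx = L/R = 19080/438000000 = 0.0435616 ms.
Per-hop propagation t_prop = 1100/2.01e+08 = 0.00547264 ms.
Pipeline fill: first packet needs 2·t_tx to clear all hops; remaining 12 packets each add one t_tx.
Total = (2+13-1)·t_tx + 2·t_prop = 14·0.0435616 + 2·0.00547264 = 0.6208 ms.

0.6208 ms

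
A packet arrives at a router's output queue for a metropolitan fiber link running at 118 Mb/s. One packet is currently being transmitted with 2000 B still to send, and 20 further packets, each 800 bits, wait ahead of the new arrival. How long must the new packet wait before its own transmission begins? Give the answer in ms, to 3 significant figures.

Each queued packet: L/R = 800/118000000 = 0.00677966 ms.
20 queued → 0.135593 ms.
Plus remaining 16000 bits of current packet: 0.135593 ms.
Queuing delay = 0.271 ms.

0.271 ms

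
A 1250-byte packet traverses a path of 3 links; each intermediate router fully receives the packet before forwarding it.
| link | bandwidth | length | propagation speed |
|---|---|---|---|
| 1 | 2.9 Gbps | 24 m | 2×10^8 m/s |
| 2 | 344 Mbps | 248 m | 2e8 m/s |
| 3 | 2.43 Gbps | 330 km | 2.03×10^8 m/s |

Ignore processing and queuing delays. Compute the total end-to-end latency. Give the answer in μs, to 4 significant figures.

1664 μs

L = 1250 × 8 = 10000 bits.
Transmission delays (L/R per hop): 3.44828, 29.0698, 4.11523 μs; sum = 36.6333 μs.
Propagation delays (d/s per hop): 0.12, 1.24, 1625.62 μs; sum = 1626.98 μs.
End-to-end = 1664 μs.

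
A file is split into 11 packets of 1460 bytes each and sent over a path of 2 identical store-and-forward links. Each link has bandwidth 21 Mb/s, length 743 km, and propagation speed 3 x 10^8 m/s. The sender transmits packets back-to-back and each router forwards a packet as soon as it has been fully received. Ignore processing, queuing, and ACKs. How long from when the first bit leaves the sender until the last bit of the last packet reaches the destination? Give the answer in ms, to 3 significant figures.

11.6 ms

Per-hop transmission t_tx = L/R = 11680/21000000 = 0.55619 ms.
Per-hop propagation t_prop = 743000/300000000 = 2.47667 ms.
Pipeline fill: first packet needs 2·t_tx to clear all hops; remaining 10 packets each add one t_tx.
Total = (2+11-1)·t_tx + 2·t_prop = 12·0.55619 + 2·2.47667 = 11.6 ms.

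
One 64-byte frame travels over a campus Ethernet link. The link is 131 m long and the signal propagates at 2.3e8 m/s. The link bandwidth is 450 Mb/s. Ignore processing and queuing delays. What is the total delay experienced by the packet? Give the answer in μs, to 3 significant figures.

L = 64 × 8 = 512 bits.
Transmission delay = L/R = 512 / 450000000 = 1.13778 μs.
Propagation delay = d/s = 131 m / 2.3e+08 m/s = 0.569565 μs.
Total = 1.71 μs.

1.71 μs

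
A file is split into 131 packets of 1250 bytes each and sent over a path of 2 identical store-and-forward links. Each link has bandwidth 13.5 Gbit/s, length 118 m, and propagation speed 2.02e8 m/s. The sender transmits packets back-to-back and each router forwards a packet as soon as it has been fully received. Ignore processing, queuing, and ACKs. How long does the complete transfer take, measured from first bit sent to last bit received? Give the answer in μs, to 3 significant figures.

98.9 μs

Per-hop transmission t_tx = L/R = 10000/13500000000 = 0.740741 μs.
Per-hop propagation t_prop = 118/202000000 = 0.584158 μs.
Pipeline fill: first packet needs 2·t_tx to clear all hops; remaining 130 packets each add one t_tx.
Total = (2+131-1)·t_tx + 2·t_prop = 132·0.740741 + 2·0.584158 = 98.9 μs.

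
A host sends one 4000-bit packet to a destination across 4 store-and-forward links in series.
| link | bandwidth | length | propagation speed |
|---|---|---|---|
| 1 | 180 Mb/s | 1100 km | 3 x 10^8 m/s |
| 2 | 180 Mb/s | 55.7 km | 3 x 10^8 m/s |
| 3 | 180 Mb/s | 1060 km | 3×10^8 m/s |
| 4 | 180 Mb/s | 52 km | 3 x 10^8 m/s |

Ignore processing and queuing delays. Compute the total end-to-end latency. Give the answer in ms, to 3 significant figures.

Transmission delay per hop = L/R = 4000/180000000 = 0.0222222 ms; 4 hops → 0.0888889 ms.
Propagation delays (d/s per hop): 3.66667, 0.185667, 3.53333, 0.173333 ms; sum = 7.559 ms.
End-to-end = 7.65 ms.

7.65 ms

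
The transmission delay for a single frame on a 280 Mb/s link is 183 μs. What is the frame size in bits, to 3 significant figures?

L = R × t_tx = 280000000 b/s × 0.000183 s = 51240 bits.

51200 bits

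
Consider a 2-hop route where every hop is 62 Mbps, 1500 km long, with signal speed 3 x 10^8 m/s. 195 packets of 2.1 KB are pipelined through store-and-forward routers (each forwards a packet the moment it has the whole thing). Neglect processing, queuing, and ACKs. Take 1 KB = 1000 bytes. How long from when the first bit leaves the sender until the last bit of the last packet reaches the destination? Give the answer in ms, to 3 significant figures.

Per-hop transmission t_tx = L/R = 16800/62000000 = 0.270968 ms.
Per-hop propagation t_prop = 1500000/300000000 = 5 ms.
Pipeline fill: first packet needs 2·t_tx to clear all hops; remaining 194 packets each add one t_tx.
Total = (2+195-1)·t_tx + 2·t_prop = 196·0.270968 + 2·5 = 63.1 ms.

63.1 ms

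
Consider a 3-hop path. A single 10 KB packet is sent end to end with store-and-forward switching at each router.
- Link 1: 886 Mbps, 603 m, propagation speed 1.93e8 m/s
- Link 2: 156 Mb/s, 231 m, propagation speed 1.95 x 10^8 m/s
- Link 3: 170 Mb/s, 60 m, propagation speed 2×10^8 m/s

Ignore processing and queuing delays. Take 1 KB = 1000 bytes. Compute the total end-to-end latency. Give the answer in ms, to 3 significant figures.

L = 80000 bits.
Transmission delays (L/R per hop): 0.0902935, 0.512821, 0.470588 ms; sum = 1.0737 ms.
Propagation delays (d/s per hop): 0.00312435, 0.00118462, 0.0003 ms; sum = 0.00460897 ms.
End-to-end = 1.08 ms.

1.08 ms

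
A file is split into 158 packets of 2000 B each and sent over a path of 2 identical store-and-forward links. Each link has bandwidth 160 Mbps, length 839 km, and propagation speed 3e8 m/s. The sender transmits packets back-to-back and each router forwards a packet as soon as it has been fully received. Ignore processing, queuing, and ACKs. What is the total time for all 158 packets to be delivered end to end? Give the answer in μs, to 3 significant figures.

Per-hop transmission t_tx = L/R = 16000/160000000 = 100 μs.
Per-hop propagation t_prop = 839000/300000000 = 2796.67 μs.
Pipeline fill: first packet needs 2·t_tx to clear all hops; remaining 157 packets each add one t_tx.
Total = (2+158-1)·t_tx + 2·t_prop = 159·100 + 2·2796.67 = 21500 μs.

21500 μs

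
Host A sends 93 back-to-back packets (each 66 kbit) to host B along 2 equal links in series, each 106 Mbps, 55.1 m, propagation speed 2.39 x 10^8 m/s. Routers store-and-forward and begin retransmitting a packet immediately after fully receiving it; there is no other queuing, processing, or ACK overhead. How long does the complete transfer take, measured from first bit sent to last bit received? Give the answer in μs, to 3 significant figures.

Per-hop transmission t_tx = L/R = 66000/106000000 = 622.642 μs.
Per-hop propagation t_prop = 55.1/239000000 = 0.230544 μs.
Pipeline fill: first packet needs 2·t_tx to clear all hops; remaining 92 packets each add one t_tx.
Total = (2+93-1)·t_tx + 2·t_prop = 94·622.642 + 2·0.230544 = 58500 μs.

58500 μs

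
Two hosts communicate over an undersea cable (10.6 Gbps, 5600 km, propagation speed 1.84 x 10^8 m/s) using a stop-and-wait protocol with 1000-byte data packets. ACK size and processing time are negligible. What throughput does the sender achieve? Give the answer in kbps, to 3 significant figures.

131 kbps

t_tx = L/R = 8000/10600000000 = 7.54717e-07 s.
t_prop = 5600000/184000000 = 0.0304348 s; RTT = 0.0608696 s.
Cycle = t_tx + RTT = 0.0608703 s.
Throughput = L / cycle = 8000 / 0.0608703 = 131 kbps.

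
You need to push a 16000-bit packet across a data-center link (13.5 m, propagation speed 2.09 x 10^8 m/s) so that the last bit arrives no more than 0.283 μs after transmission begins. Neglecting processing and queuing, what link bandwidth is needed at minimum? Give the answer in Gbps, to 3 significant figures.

73.3 Gbps

Propagation delay = 13.5 / 209000000 = 0.0645933 μs.
Transmission budget = 0.283 − 0.0645933 = 0.218407 μs.
R ≥ L / t_tx = 16000 bits / 2.18407e-07 s = 73.3 Gbps.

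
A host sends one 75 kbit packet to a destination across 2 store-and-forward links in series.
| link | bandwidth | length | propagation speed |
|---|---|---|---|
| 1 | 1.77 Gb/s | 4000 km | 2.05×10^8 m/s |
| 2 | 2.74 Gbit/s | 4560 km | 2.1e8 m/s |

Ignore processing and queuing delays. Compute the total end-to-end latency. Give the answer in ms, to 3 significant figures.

L = 75000 bits.
Transmission delays (L/R per hop): 0.0423729, 0.0273723 ms; sum = 0.0697451 ms.
Propagation delays (d/s per hop): 19.5122, 21.7143 ms; sum = 41.2265 ms.
End-to-end = 41.3 ms.

41.3 ms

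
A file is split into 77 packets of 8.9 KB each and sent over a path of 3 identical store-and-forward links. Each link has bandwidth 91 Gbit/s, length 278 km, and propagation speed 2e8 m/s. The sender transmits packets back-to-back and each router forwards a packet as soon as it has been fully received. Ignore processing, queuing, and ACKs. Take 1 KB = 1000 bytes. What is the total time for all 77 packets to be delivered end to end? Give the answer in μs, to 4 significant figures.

4232 μs

Per-hop transmission t_tx = L/R = 71200/91000000000 = 0.782418 μs.
Per-hop propagation t_prop = 278000/200000000 = 1390 μs.
Pipeline fill: first packet needs 3·t_tx to clear all hops; remaining 76 packets each add one t_tx.
Total = (3+77-1)·t_tx + 3·t_prop = 79·0.782418 + 3·1390 = 4232 μs.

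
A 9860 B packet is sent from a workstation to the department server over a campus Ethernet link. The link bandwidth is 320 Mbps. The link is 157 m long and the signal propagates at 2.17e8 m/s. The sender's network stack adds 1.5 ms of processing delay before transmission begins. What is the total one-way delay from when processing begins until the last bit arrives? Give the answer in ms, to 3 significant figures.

1.75 ms

L = 9860 × 8 = 78880 bits.
Transmission delay = L/R = 78880 / 320000000 = 0.2465 ms.
Propagation delay = d/s = 157 m / 217000000 m/s = 0.000723502 ms.
Plus processing delay 1.5 ms = 1.5 ms.
Total = 1.75 ms.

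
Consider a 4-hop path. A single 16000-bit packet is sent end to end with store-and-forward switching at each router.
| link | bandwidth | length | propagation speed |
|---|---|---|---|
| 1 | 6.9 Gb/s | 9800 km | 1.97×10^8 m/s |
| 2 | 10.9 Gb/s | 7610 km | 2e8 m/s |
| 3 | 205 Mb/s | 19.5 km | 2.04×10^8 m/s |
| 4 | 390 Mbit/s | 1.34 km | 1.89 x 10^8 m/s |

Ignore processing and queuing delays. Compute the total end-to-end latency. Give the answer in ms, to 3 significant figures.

Transmission delays (L/R per hop): 0.00231884, 0.00146789, 0.0780488, 0.0410256 ms; sum = 0.122861 ms.
Propagation delays (d/s per hop): 49.7462, 38.05, 0.0955882, 0.00708995 ms; sum = 87.8989 ms.
End-to-end = 88.0 ms.

88.0 ms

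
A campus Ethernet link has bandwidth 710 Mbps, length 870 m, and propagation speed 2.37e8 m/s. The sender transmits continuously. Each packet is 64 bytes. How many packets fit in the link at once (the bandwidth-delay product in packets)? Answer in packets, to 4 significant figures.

5.090 packets

Propagation delay = 870 / 237000000 = 3.67089e-06 s.
BDP = R × t_prop = 710000000 × 3.67089e-06 = 2606.33 bits.
In packets of 512 bits: 5.090 packets.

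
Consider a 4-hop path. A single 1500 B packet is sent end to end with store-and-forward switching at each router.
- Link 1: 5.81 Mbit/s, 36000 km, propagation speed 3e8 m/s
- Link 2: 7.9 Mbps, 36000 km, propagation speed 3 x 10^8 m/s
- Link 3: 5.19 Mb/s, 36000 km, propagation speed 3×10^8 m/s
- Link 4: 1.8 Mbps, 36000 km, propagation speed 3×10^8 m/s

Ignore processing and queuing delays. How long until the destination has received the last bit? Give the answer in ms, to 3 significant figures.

L = 1500 × 8 = 12000 bits.
Transmission delays (L/R per hop): 2.0654, 1.51899, 2.31214, 6.66667 ms; sum = 12.5632 ms.
Propagation delays (d/s per hop): 120, 120, 120, 120 ms; sum = 480 ms.
End-to-end = 493 ms.

493 ms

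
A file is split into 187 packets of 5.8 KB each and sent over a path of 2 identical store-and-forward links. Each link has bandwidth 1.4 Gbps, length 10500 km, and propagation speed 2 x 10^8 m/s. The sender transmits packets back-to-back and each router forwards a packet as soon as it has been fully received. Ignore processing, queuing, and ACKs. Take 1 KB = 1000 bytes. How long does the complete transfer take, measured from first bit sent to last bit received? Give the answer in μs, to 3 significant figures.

111000 μs

Per-hop transmission t_tx = L/R = 46400/1400000000 = 33.1429 μs.
Per-hop propagation t_prop = 10500000/200000000 = 52500 μs.
Pipeline fill: first packet needs 2·t_tx to clear all hops; remaining 186 packets each add one t_tx.
Total = (2+187-1)·t_tx + 2·t_prop = 188·33.1429 + 2·52500 = 111000 μs.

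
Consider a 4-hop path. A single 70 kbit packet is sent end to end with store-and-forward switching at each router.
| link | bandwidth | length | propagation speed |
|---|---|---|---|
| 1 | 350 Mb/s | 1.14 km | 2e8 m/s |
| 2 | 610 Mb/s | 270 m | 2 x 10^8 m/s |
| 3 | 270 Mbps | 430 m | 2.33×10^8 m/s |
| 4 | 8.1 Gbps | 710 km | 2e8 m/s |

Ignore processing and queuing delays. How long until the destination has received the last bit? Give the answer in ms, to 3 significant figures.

4.14 ms

L = 70000 bits.
Transmission delays (L/R per hop): 0.2, 0.114754, 0.259259, 0.00864198 ms; sum = 0.582655 ms.
Propagation delays (d/s per hop): 0.0057, 0.00135, 0.00184549, 3.55 ms; sum = 3.5589 ms.
End-to-end = 4.14 ms.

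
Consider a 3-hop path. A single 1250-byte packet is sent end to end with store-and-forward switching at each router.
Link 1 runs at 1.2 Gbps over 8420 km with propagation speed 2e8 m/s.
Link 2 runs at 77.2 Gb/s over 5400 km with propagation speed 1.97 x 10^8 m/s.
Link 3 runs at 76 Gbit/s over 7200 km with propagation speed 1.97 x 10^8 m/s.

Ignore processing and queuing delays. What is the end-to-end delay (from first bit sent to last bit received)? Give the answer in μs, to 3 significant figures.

106000 μs

L = 1250 × 8 = 10000 bits.
Transmission delays (L/R per hop): 8.33333, 0.129534, 0.131579 μs; sum = 8.59445 μs.
Propagation delays (d/s per hop): 42100, 27411.2, 36548.2 μs; sum = 106059 μs.
End-to-end = 106000 μs.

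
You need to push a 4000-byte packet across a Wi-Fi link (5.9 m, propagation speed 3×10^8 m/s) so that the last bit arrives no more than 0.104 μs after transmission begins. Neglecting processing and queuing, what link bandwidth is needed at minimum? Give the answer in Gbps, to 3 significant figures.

L = 32000 bits.
Propagation delay = 5.9 / 300000000 = 0.0196667 μs.
Transmission budget = 0.104 − 0.0196667 = 0.0843333 μs.
R ≥ L / t_tx = 32000 bits / 8.43333e-08 s = 379 Gbps.

379 Gbps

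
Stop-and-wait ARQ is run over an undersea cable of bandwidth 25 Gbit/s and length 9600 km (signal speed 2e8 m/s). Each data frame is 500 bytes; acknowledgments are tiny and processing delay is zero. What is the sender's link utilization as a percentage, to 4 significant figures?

0.0001667 %

t_tx = L/R = 4000/25000000000 = 1.6e-07 s.
t_prop = 9600000/200000000 = 0.048 s; RTT = 0.096 s.
Cycle = t_tx + RTT = 0.0960002 s.
Utilization = t_tx / cycle = 1.6e-07/0.0960002 = 0.0001667 %.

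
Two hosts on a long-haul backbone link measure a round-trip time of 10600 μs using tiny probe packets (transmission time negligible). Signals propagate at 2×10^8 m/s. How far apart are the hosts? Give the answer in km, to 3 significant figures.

One-way propagation = RTT/2 = 5300 μs.
d = s × t = 200000000 × 0.0053 = 1060 km.

1060 km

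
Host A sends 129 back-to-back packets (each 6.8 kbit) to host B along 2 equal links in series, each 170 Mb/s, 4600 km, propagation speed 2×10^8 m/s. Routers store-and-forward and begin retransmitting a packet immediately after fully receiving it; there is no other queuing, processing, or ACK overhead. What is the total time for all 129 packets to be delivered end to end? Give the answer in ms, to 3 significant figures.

51.2 ms

Per-hop transmission t_tx = L/R = 6800/170000000 = 0.04 ms.
Per-hop propagation t_prop = 4600000/200000000 = 23 ms.
Pipeline fill: first packet needs 2·t_tx to clear all hops; remaining 128 packets each add one t_tx.
Total = (2+129-1)·t_tx + 2·t_prop = 130·0.04 + 2·23 = 51.2 ms.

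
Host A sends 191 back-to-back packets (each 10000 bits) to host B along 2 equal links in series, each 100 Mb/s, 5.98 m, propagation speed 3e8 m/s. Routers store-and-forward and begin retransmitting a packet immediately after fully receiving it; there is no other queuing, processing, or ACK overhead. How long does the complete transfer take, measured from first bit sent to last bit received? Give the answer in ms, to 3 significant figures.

19.2 ms

Per-hop transmission t_tx = L/R = 10000/100000000 = 0.1 ms.
Per-hop propagation t_prop = 5.98/300000000 = 1.99333e-05 ms.
Pipeline fill: first packet needs 2·t_tx to clear all hops; remaining 190 packets each add one t_tx.
Total = (2+191-1)·t_tx + 2·t_prop = 192·0.1 + 2·1.99333e-05 = 19.2 ms.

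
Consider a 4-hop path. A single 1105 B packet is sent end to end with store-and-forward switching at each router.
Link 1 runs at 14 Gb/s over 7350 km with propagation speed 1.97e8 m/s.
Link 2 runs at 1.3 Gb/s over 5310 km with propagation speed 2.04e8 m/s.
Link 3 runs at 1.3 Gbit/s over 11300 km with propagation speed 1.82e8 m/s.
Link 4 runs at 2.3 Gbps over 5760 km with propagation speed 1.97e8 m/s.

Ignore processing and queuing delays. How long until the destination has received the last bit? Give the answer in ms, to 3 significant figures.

155 ms

L = 1105 × 8 = 8840 bits.
Transmission delays (L/R per hop): 0.000631429, 0.0068, 0.0068, 0.00384348 ms; sum = 0.0180749 ms.
Propagation delays (d/s per hop): 37.3096, 26.0294, 62.0879, 29.2386 ms; sum = 154.666 ms.
End-to-end = 155 ms.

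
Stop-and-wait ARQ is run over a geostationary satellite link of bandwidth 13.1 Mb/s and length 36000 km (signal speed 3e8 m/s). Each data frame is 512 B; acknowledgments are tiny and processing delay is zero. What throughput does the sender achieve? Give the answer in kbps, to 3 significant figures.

t_tx = L/R = 4096/13100000 = 0.000312672 s.
t_prop = 36000000/300000000 = 0.12 s; RTT = 0.24 s.
Cycle = t_tx + RTT = 0.240313 s.
Throughput = L / cycle = 4096 / 0.240313 = 17.0 kbps.

17.0 kbps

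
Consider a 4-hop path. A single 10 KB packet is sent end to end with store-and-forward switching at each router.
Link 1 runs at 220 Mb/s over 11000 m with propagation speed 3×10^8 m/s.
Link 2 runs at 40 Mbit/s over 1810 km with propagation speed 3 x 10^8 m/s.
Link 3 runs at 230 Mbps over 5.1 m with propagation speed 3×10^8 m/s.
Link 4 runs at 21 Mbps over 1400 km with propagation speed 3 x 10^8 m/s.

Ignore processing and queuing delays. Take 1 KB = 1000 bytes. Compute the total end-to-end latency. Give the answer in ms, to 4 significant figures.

17.26 ms

L = 80000 bits.
Transmission delays (L/R per hop): 0.363636, 2, 0.347826, 3.80952 ms; sum = 6.52099 ms.
Propagation delays (d/s per hop): 0.0366667, 6.03333, 1.7e-05, 4.66667 ms; sum = 10.7367 ms.
End-to-end = 17.26 ms.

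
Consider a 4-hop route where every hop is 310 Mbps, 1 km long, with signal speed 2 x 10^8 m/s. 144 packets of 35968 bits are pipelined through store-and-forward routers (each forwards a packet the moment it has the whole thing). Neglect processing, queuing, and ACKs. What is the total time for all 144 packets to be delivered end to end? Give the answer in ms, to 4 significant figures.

17.08 ms

Per-hop transmission t_tx = L/R = 35968/310000000 = 0.116026 ms.
Per-hop propagation t_prop = 1000/200000000 = 0.005 ms.
Pipeline fill: first packet needs 4·t_tx to clear all hops; remaining 143 packets each add one t_tx.
Total = (4+144-1)·t_tx + 4·t_prop = 147·0.116026 + 4·0.005 = 17.08 ms.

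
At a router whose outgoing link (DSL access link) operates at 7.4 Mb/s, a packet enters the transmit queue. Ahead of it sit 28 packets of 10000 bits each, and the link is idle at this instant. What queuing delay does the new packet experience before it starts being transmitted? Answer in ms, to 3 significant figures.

37.8 ms

Each queued packet: L/R = 10000/7400000 = 1.35135 ms.
28 queued → 37.8378 ms.
Queuing delay = 37.8 ms.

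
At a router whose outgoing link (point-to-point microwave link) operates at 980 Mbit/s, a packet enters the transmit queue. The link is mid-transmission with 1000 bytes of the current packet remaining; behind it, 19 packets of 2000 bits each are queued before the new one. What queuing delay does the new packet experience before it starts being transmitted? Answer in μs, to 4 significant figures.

46.94 μs

Each queued packet: L/R = 2000/980000000 = 2.04082 μs.
19 queued → 38.7755 μs.
Plus remaining 8000 bits of current packet: 8.16327 μs.
Queuing delay = 46.94 μs.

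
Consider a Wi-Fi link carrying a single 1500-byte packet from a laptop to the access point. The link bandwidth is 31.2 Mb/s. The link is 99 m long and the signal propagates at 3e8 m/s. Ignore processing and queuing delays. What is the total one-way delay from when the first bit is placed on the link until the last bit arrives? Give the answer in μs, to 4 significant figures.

384.9 μs

L = 1500 × 8 = 12000 bits.
Transmission delay = L/R = 12000 / 31200000 = 384.615 μs.
Propagation delay = d/s = 99 m / 300000000 m/s = 0.33 μs.
Total = 384.9 μs.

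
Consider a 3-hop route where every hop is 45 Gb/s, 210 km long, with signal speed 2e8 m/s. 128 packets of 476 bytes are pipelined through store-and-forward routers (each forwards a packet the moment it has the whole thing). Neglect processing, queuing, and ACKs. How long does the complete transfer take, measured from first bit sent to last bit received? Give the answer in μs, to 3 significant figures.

3160 μs

Per-hop transmission t_tx = L/R = 3808/45000000000 = 0.0846222 μs.
Per-hop propagation t_prop = 210000/200000000 = 1050 μs.
Pipeline fill: first packet needs 3·t_tx to clear all hops; remaining 127 packets each add one t_tx.
Total = (3+128-1)·t_tx + 3·t_prop = 130·0.0846222 + 3·1050 = 3160 μs.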